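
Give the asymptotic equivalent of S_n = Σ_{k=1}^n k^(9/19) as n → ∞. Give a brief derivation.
S_n ~ (19/28) · n^(28/19)

Integral comparison: Σ_{k=1}^n k^(9/19) = ∫_0^n x^(9/19) dx + O(n^(9/19)). The integral is n^(1 + 9/19) / (1 + 9/19) = n^((9+19)/19) / ((9+19)/19) = (19/28) · n^(28/19).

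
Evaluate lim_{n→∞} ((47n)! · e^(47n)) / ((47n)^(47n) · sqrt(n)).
lim = sqrt(2π·47)

Stirling: (47n)! ~ sqrt(2π·47n) · (47n/e)^(47n). Hence
  (47n)! · e^(47n) / (47n)^(47n) ~ sqrt(2π·47n).
Dividing by sqrt(n): sqrt(2π·47n) / sqrt(n) = sqrt(2π·47) · n^((1−1)/2), so the limit is sqrt(2π·47).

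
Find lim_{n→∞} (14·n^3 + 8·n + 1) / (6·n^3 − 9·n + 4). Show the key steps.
lim = 14/6 = 7/3

For large n the leading n^3 terms dominate both numerator and denominator. Dividing top and bottom by n^3, every other term tends to 0, leaving 14/6 = 7/3.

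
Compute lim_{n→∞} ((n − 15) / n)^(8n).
lim = e^(−120)

Rewrite as (1 − 15/n)^(8n). By the standard limit (1 + x/n)^n → e^x, we have (1 − 15/n)^n → e^(−15), and raising to the 8th power gives e^(−120).
More precisely, ln[(1 − 15/n)^(8n)] = 8n · ln(1 − 15/n) = 8n · (-15/n + O(1/n^2)) = -120 + O(1/n) → -120.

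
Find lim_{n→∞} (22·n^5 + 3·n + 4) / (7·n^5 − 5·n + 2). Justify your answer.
lim = 22/7

For large n the leading n^5 terms dominate both numerator and denominator. Dividing top and bottom by n^5, every other term tends to 0, leaving 22/7.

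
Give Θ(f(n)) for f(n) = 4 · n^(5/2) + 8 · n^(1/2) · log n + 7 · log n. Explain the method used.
f(n) ∈ Θ(n^(5/2))

Compare the terms by growth order. For large n, n^a · (log n)^b dominates n^a' · (log n)^b' iff a > a', or (a = a' and b > b'). Ranking the 3 terms shows the dominant one is 4 · n^(5/2). Hence f(n) ∈ Θ(n^(5/2)).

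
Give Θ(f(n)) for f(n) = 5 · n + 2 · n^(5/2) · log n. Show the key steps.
f(n) ∈ Θ(n^(5/2) · log n)

Compare the terms by growth order. For large n, n^a · (log n)^b dominates n^a' · (log n)^b' iff a > a', or (a = a' and b > b'). Ranking the 2 terms shows the dominant one is 2 · n^(5/2) · log n. Hence f(n) ∈ Θ(n^(5/2) · log n).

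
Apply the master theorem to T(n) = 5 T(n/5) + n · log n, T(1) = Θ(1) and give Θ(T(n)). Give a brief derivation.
T(n) = Θ(n · (log n)^2)

Here log_5 5 = 1 and f(n) = n · log n = Θ(n^(log_5 5) · (log n)^1). This is the extended Case 2 of the master theorem (f matches the critical exponent up to log factors), giving T(n) = Θ(n^(log_5 5) · (log n)^(1+1)) = Θ(n · (log n)^2).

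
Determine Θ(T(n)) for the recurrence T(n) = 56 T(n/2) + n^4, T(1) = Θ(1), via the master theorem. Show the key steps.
T(n) = Θ(n^(log_2 56))

Master theorem: compare f(n) = n^4 to n^(log_2 56) where log_2 56 ≈ 5.807. Since 4 < log_2 56, we have f(n) = O(n^(log_2 56 − ε)) for some ε > 0 — Case 1. Hence T(n) = Θ(n^(log_2 56)).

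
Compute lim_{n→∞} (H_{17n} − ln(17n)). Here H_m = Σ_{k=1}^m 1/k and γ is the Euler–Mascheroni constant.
lim = γ

By Euler-Maclaurin, H_m = ln m + γ + O(1/m). So
  H_{17n} − ln(17n) = ln(17n) + γ − ln(17n) + O(1/n)
                       = ln(17/17) + γ + O(1/n).
Hence the limit is γ (since ln 1 = 0).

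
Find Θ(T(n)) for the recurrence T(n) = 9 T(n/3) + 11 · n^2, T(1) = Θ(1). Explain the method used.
T(n) = Θ(n^2 log n)

log_3 9 = 2, and f(n) = 11 · n^2 = Θ(n^(log_3 9)). This is Case 2 of the master theorem: T(n) = Θ(f(n) · log n) = Θ(n^2 log n).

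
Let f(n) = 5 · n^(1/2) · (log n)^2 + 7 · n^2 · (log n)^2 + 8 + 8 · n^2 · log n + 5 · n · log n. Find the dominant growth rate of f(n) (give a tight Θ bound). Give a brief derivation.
f(n) ∈ Θ(n^2 · (log n)^2)

Compare the terms by growth order. For large n, n^a · (log n)^b dominates n^a' · (log n)^b' iff a > a', or (a = a' and b > b'). Ranking the 5 terms shows the dominant one is 7 · n^2 · (log n)^2. Hence f(n) ∈ Θ(n^2 · (log n)^2).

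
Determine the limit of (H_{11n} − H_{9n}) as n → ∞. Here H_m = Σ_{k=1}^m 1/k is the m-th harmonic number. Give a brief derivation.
lim = ln(11/9)

Euler-Maclaurin gives H_m = ln m + γ + 1/(2m) + O(1/m^2). The γ and O(1/m) terms cancel in the difference:
  H_{11n} − H_{9n} = ln(11n) − ln(9n) + O(1/n) = ln(11/9) + O(1/n).
Hence the limit is ln(11/9).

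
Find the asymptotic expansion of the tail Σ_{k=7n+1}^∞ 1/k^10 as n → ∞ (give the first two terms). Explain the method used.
Σ_{k>7n} 1/k^10 = 1/(9 · (7n)^9) − 1/(2 · (7n)^10) + O(1/(7n)^11)

Compare to the integral: ∫_{7n}^∞ x^(−10) dx = [−x^(−9)/9]_{7n}^∞ = 1/((10−1)·(7n)^9). The Euler-Maclaurin correction adds −f(7n)/2 = −1/(2·(7n)^10). Euler-Maclaurin then gives
  Σ_{k>7n} 1/k^10 = ∫_{7n}^∞ dx/x^10 − 1/(2·(7n)^10) + O(1/(7n)^11).
(Equivalently this is ζ(10) − Σ_{k≤7n} 1/k^10.)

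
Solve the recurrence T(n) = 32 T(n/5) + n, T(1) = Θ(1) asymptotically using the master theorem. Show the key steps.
T(n) = Θ(n^(log_5 32))

Master theorem: compare f(n) = n to n^(log_5 32) where log_5 32 ≈ 2.153. Since 1 < log_5 32, we have f(n) = O(n^(log_5 32 − ε)) for some ε > 0 — Case 1. Hence T(n) = Θ(n^(log_5 32)).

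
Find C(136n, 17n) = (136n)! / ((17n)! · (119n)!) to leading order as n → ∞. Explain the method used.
C(136n, 17n) ~ (16777216/823543)^(17n) · sqrt(4/(7π·17n))

Write N = 17n. Apply Stirling to each factorial:
  (8N)! ~ sqrt(2π·8N) · (8N/e)^(8N),
  N! ~ sqrt(2π N) · (N/e)^N,
  (7N)! ~ sqrt(2π·7N) · (7N/e)^(7N).
The exponential factors combine to (8N)^(8N) / (N^N · (7N)^(7N)) = 8^(8N)/7^(7N) = (8^8/7^7)^N = (16777216/823543)^N.
The square-root prefactors combine to sqrt(2π·8N) / (sqrt(2π N)·sqrt(2π·7N)) = sqrt(8 / (2π·7·N)) = sqrt(4/(7π·17n)).
Substituting N = 17n: C(136n, 17n) ~ (16777216/823543)^(17n) · sqrt(4/(7π·17n)).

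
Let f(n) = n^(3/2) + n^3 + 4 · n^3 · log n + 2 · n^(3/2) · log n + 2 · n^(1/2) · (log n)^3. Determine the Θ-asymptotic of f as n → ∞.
f(n) ∈ Θ(n^3 · log n)

Compare the terms by growth order. For large n, n^a · (log n)^b dominates n^a' · (log n)^b' iff a > a', or (a = a' and b > b'). Ranking the 5 terms shows the dominant one is 4 · n^3 · log n. Hence f(n) ∈ Θ(n^3 · log n).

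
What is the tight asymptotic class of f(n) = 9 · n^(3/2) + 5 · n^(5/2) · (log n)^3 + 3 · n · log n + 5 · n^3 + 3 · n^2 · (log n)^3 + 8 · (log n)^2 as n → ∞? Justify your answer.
f(n) ∈ Θ(n^3)

Compare the terms by growth order. For large n, n^a · (log n)^b dominates n^a' · (log n)^b' iff a > a', or (a = a' and b > b'). Ranking the 6 terms shows the dominant one is 5 · n^3. Hence f(n) ∈ Θ(n^3).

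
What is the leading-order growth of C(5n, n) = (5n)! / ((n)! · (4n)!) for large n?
C(5n, n) ~ (3125/256)^(n) · sqrt(5/(8π·n))

Write N = n. Apply Stirling to each factorial:
  (5N)! ~ sqrt(2π·5N) · (5N/e)^(5N),
  N! ~ sqrt(2π N) · (N/e)^N,
  (4N)! ~ sqrt(2π·4N) · (4N/e)^(4N).
The exponential factors combine to (5N)^(5N) / (N^N · (4N)^(4N)) = 5^(5N)/4^(4N) = (5^5/4^4)^N = (3125/256)^N.
The square-root prefactors combine to sqrt(2π·5N) / (sqrt(2π N)·sqrt(2π·4N)) = sqrt(5 / (2π·4·N)) = sqrt(5/(8π·n)).
Substituting N = n: C(5n, n) ~ (3125/256)^(n) · sqrt(5/(8π·n)).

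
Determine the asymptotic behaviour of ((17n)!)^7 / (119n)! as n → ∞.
((17n)!)^7/(119n)! ~ ((2π·17n)^(6/2) / sqrt(7)) · 7^(−7·17n)  →  0

Write N = 17n. Stirling: N! ~ sqrt(2π N)(N/e)^N and (7N)! ~ sqrt(2π·7N)·(7N/e)^(7N).
  (N!)^7/(7N)! ~ (2π N)^(7/2) (N/e)^(7N) / [sqrt(2π·7N) (7N/e)^(7N)]
     = (2π N)^(7/2) / sqrt(2π·7N) · (N/(7N))^(7N)
     = (2π N)^((7−1)/2) / sqrt(7) · 7^(−7N).
Since 7^7 > 1, the factor 7^(−7N) decays exponentially, so the ratio → 0. Substituting N = 17n gives the stated form.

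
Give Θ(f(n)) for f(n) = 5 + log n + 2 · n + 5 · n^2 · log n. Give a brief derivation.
f(n) ∈ Θ(n^2 · log n)

Compare the terms by growth order. For large n, n^a · (log n)^b dominates n^a' · (log n)^b' iff a > a', or (a = a' and b > b'). Ranking the 4 terms shows the dominant one is 5 · n^2 · log n. Hence f(n) ∈ Θ(n^2 · log n).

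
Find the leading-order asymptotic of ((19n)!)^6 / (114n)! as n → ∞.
((19n)!)^6/(114n)! ~ ((2π·19n)^(5/2) / sqrt(6)) · 6^(−6·19n)  →  0

Write N = 19n. Stirling: N! ~ sqrt(2π N)(N/e)^N and (6N)! ~ sqrt(2π·6N)·(6N/e)^(6N).
  (N!)^6/(6N)! ~ (2π N)^(6/2) (N/e)^(6N) / [sqrt(2π·6N) (6N/e)^(6N)]
     = (2π N)^(6/2) / sqrt(2π·6N) · (N/(6N))^(6N)
     = (2π N)^((6−1)/2) / sqrt(6) · 6^(−6N).
Since 6^6 > 1, the factor 6^(−6N) decays exponentially, so the ratio → 0. Substituting N = 19n gives the stated form.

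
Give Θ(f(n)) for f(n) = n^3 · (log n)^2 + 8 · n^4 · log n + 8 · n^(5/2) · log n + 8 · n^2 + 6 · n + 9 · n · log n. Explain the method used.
f(n) ∈ Θ(n^4 · log n)

Compare the terms by growth order. For large n, n^a · (log n)^b dominates n^a' · (log n)^b' iff a > a', or (a = a' and b > b'). Ranking the 6 terms shows the dominant one is 8 · n^4 · log n. Hence f(n) ∈ Θ(n^4 · log n).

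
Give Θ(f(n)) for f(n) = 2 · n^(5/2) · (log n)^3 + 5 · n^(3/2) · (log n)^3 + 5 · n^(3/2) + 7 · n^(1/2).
f(n) ∈ Θ(n^(5/2) · (log n)^3)

Compare the terms by growth order. For large n, n^a · (log n)^b dominates n^a' · (log n)^b' iff a > a', or (a = a' and b > b'). Ranking the 4 terms shows the dominant one is 2 · n^(5/2) · (log n)^3. Hence f(n) ∈ Θ(n^(5/2) · (log n)^3).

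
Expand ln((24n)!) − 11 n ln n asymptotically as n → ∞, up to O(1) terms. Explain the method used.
ln((24n)!) − 11 n ln n = 13 n ln n + 24(ln 24 − 1) n + (1/2) ln(2π·24n) + O(1/n)

Stirling: ln((24n)!) = 24n ln(24n) − 24n + (1/2) ln(2π·24n) + O(1/n).
Expand 24n ln(24n) = 24n (ln n + ln 24) = 24n ln n + 24n ln 24.
Subtract 11n ln n: leading term is (24 − 11) n ln n = 13 n ln n. The next term is 24n ln 24 − 24n = 24(ln 24 − 1) n. Then the (1/2) ln(2π·24n) correction.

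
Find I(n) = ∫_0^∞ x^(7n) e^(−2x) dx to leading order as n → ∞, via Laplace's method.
I(n) ~ (sqrt(2π·7n) / 2) · (7n/(2e))^(7n)

Write the integrand as exp(7n ln x − 2x) and set f(x) = 7n ln x − 2x. Then f'(x) = 7n/x − 2 = 0 at x* = 7n/2, and f''(x*) = −7n/x*^2 = −2^2/(7n). Laplace's method (interior maximum) gives
  I(n) ~ e^(f(x*)) · sqrt(2π / |f''(x*)|)
        = exp(7n ln(7n/2) − 7n) · sqrt(2π · 7n / 2^2)
        = (7n/2)^(7n) e^(−7n) · sqrt(2π·7n) / 2
        = (sqrt(2π·7n) / 2) · (7n/(2e))^(7n).
This matches Γ(7n+1)/2^(7n+1) with Stirling applied to Γ.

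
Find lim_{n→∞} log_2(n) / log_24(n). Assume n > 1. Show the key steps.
lim = ln(24) / ln(2) = log_2(24)

Change of base: log_2(n) = ln n / ln 2 and log_24(n) = ln n / ln 24. The ratio is (ln n / ln 2) · (ln 24 / ln n) = ln 24 / ln 2, a constant independent of n. So the limit is ln 24 / ln 2 = log_2(24).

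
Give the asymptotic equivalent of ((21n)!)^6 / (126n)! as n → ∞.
((21n)!)^6/(126n)! ~ ((2π·21n)^(5/2) / sqrt(6)) · 6^(−6·21n)  →  0

Write N = 21n. Stirling: N! ~ sqrt(2π N)(N/e)^N and (6N)! ~ sqrt(2π·6N)·(6N/e)^(6N).
  (N!)^6/(6N)! ~ (2π N)^(6/2) (N/e)^(6N) / [sqrt(2π·6N) (6N/e)^(6N)]
     = (2π N)^(6/2) / sqrt(2π·6N) · (N/(6N))^(6N)
     = (2π N)^((6−1)/2) / sqrt(6) · 6^(−6N).
Since 6^6 > 1, the factor 6^(−6N) decays exponentially, so the ratio → 0. Substituting N = 21n gives the stated form.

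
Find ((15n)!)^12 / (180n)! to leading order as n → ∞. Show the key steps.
((15n)!)^12/(180n)! ~ ((2π·15n)^(11/2) / sqrt(12)) · 12^(−12·15n)  →  0

Write N = 15n. Stirling: N! ~ sqrt(2π N)(N/e)^N and (12N)! ~ sqrt(2π·12N)·(12N/e)^(12N).
  (N!)^12/(12N)! ~ (2π N)^(12/2) (N/e)^(12N) / [sqrt(2π·12N) (12N/e)^(12N)]
     = (2π N)^(12/2) / sqrt(2π·12N) · (N/(12N))^(12N)
     = (2π N)^((12−1)/2) / sqrt(12) · 12^(−12N).
Since 12^12 > 1, the factor 12^(−12N) decays exponentially, so the ratio → 0. Substituting N = 15n gives the stated form.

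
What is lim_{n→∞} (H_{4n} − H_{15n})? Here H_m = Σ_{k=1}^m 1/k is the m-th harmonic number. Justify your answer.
lim = ln(4/15)

Euler-Maclaurin gives H_m = ln m + γ + 1/(2m) + O(1/m^2). The γ and O(1/m) terms cancel in the difference:
  H_{4n} − H_{15n} = ln(4n) − ln(15n) + O(1/n) = ln(4/15) + O(1/n).
Hence the limit is ln(4/15).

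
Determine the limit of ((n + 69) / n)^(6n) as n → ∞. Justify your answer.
lim = e^414

Rewrite as (1 + 69/n)^(6n). By the standard limit (1 + x/n)^n → e^x, we have (1 + 69/n)^n → e^69, and raising to the 6th power gives e^414.
More precisely, ln[(1 + 69/n)^(6n)] = 6n · ln(1 + 69/n) = 6n · (69/n + O(1/n^2)) = 414 + O(1/n) → 414.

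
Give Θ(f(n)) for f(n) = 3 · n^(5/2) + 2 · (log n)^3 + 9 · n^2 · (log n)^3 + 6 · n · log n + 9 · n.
f(n) ∈ Θ(n^(5/2))

Compare the terms by growth order. For large n, n^a · (log n)^b dominates n^a' · (log n)^b' iff a > a', or (a = a' and b > b'). Ranking the 5 terms shows the dominant one is 3 · n^(5/2). Hence f(n) ∈ Θ(n^(5/2)).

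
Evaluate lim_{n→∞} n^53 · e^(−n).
lim = 0

Exponentials with base > 1 dominate every fixed polynomial: for any fixed c, n^c / e^n → 0 as n → ∞ (e.g. by the ratio test, or since e^n grows faster than any power of n). Hence n^53 · e^(−n) = n^53 / e^n → 0.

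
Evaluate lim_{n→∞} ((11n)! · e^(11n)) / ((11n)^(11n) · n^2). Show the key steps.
lim = 0

Stirling: (11n)! ~ sqrt(2π·11n) · (11n/e)^(11n). Hence
  (11n)! · e^(11n) / (11n)^(11n) ~ sqrt(2π·11n).
Dividing by n^2: sqrt(2π·11n) / n^2 = sqrt(2π·11) · n^((1−4)/2), so the expression behaves like sqrt(2π·11) · n^((1−4)/2) → 0.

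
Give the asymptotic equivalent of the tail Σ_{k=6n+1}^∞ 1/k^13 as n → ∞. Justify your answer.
Σ_{k>6n} 1/k^13 ~ 1/(12 · (6n)^12)

Compare to the integral: ∫_{6n}^∞ x^(−13) dx = [−x^(−12)/12]_{6n}^∞ = 1/((13−1)·(6n)^12). Euler-Maclaurin then gives
  Σ_{k>6n} 1/k^13 = ∫_{6n}^∞ dx/x^13 − 1/(2·(6n)^13) + O(1/(6n)^14).
(Equivalently this is ζ(13) − Σ_{k≤6n} 1/k^13.)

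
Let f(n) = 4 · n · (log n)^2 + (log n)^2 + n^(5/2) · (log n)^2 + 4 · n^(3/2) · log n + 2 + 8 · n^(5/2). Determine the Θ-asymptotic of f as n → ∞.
f(n) ∈ Θ(n^(5/2) · (log n)^2)

Compare the terms by growth order. For large n, n^a · (log n)^b dominates n^a' · (log n)^b' iff a > a', or (a = a' and b > b'). Ranking the 6 terms shows the dominant one is n^(5/2) · (log n)^2. Hence f(n) ∈ Θ(n^(5/2) · (log n)^2).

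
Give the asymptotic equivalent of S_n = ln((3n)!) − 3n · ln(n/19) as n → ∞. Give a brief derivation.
S_n ~ 3n · (ln 57 − 1) + O(ln n)

Stirling: ln((3n)!) = 3n ln(3n) − 3n + O(ln n).
  S_n = 3n ln(3n) − 3n − 3n ln(n/19) + O(ln n)
      = 3n ln(3n) − 3n ln n + 3n ln 19 − 3n + O(ln n)
      = 3n ln 3 + 3n ln 19 − 3n + O(ln n)
      = 3n (ln 57 − 1) + O(ln n).
Numerically ln(57) − 1 ≈ 3.0431.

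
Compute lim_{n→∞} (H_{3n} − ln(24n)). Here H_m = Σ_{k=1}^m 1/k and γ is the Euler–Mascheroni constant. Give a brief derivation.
lim = −ln 8 + γ

By Euler-Maclaurin, H_m = ln m + γ + O(1/m). So
  H_{3n} − ln(24n) = ln(3n) + γ − ln(24n) + O(1/n)
                       = ln(3/24) + γ + O(1/n).
Hence the limit is ln(3/24) + γ (= −ln 8).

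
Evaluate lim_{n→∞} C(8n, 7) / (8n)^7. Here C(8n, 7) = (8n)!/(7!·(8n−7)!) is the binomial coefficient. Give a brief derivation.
lim = 1/7! = 1/5040

With N = 8n → ∞: C(N, 7) / N^7 = [N(N−1)…(N−6)] / (7! · N^7) = (1/7!) · 1 · (1 − 1/(8n)) · … · (1 − 6/(8n)). Each factor → 1 as N → ∞, so the limit is 1/7! = 1/5040.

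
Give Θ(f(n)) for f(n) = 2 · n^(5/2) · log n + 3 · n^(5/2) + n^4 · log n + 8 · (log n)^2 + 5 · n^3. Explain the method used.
f(n) ∈ Θ(n^4 · log n)

Compare the terms by growth order. For large n, n^a · (log n)^b dominates n^a' · (log n)^b' iff a > a', or (a = a' and b > b'). Ranking the 5 terms shows the dominant one is n^4 · log n. Hence f(n) ∈ Θ(n^4 · log n).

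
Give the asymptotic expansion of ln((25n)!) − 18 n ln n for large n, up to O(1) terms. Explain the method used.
ln((25n)!) − 18 n ln n = 7 n ln n + 25(ln 25 − 1) n + (1/2) ln(2π·25n) + O(1/n)

Stirling: ln((25n)!) = 25n ln(25n) − 25n + (1/2) ln(2π·25n) + O(1/n).
Expand 25n ln(25n) = 25n (ln n + ln 25) = 25n ln n + 25n ln 25.
Subtract 18n ln n: leading term is (25 − 18) n ln n = 7 n ln n. The next term is 25n ln 25 − 25n = 25(ln 25 − 1) n. Then the (1/2) ln(2π·25n) correction.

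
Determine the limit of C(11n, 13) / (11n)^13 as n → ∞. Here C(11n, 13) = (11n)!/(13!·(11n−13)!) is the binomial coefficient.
lim = 1/13! = 1/6227020800

With N = 11n → ∞: C(N, 13) / N^13 = [N(N−1)…(N−12)] / (13! · N^13) = (1/13!) · 1 · (1 − 1/(11n)) · … · (1 − 12/(11n)). Each factor → 1 as N → ∞, so the limit is 1/13! = 1/6227020800.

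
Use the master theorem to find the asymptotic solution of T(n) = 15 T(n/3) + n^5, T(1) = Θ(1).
T(n) = Θ(n^5)

log_3 15 ≈ 2.465. f(n) = n^5 dominates n^(log_3 15) since 5 > 2.465, and the regularity condition a·f(n/b) = 15·(n/3)^5 = (15/243)·n^5 ≤ c·f(n) holds with c = 15/243 ≈ 0.0617 < 1. So this is Case 3: T(n) = Θ(f(n)) = Θ(n^5).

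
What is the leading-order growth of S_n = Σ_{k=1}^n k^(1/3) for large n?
S_n ~ (3/4) · n^(4/3)

Integral comparison: Σ_{k=1}^n k^(1/3) = ∫_0^n x^(1/3) dx + O(n^(1/3)). The integral is n^(1 + 1/3) / (1 + 1/3) = n^((1+3)/3) / ((1+3)/3) = (3/4) · n^(4/3).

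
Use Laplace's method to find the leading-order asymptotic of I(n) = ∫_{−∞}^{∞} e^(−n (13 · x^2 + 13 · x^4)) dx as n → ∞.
I(n) ~ sqrt(π/(13n))

φ(x) = 13 · x^2 + 13 · x^4 has its unique global minimum at x* = 0 (since φ'(x) = 26x + 52x^3 = 0 only at x = 0 for real x with both coefficients positive, and φ → ∞ as |x| → ∞). At x* = 0, φ(0) = 0 and φ''(0) = 26. Laplace's method then gives
  I(n) ~ sqrt(2π / (n · φ''(0))) · e^(−n φ(0)) = sqrt(2π / (26n)) = sqrt(π/(13n)).
The 13 · x^4 term contributes only at subleading order (an O(1/n) relative correction).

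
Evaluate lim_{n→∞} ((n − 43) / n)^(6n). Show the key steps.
lim = e^(−258)

Rewrite as (1 − 43/n)^(6n). By the standard limit (1 + x/n)^n → e^x, we have (1 − 43/n)^n → e^(−43), and raising to the 6th power gives e^(−258).
More precisely, ln[(1 − 43/n)^(6n)] = 6n · ln(1 − 43/n) = 6n · (-43/n + O(1/n^2)) = -258 + O(1/n) → -258.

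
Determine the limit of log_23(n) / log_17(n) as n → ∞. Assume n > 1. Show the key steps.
lim = ln(17) / ln(23) = log_23(17)

Change of base: log_23(n) = ln n / ln 23 and log_17(n) = ln n / ln 17. The ratio is (ln n / ln 23) · (ln 17 / ln n) = ln 17 / ln 23, a constant independent of n. So the limit is ln 17 / ln 23 = log_23(17).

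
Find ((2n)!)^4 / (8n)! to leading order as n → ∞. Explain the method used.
((2n)!)^4/(8n)! ~ ((2π·2n)^(3/2) / 2) · 4^(−4·2n)  →  0

Write N = 2n. Stirling: N! ~ sqrt(2π N)(N/e)^N and (4N)! ~ sqrt(2π·4N)·(4N/e)^(4N).
  (N!)^4/(4N)! ~ (2π N)^(4/2) (N/e)^(4N) / [sqrt(2π·4N) (4N/e)^(4N)]
     = (2π N)^(4/2) / sqrt(2π·4N) · (N/(4N))^(4N)
     = (2π N)^((4−1)/2) / 2 · 4^(−4N).
Since 4^4 > 1, the factor 4^(−4N) decays exponentially, so the ratio → 0. Substituting N = 2n gives the stated form.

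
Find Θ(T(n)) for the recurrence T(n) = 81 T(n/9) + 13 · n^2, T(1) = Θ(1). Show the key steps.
T(n) = Θ(n^2 log n)

log_9 81 = 2, and f(n) = 13 · n^2 = Θ(n^(log_9 81)). This is Case 2 of the master theorem: T(n) = Θ(f(n) · log n) = Θ(n^2 log n).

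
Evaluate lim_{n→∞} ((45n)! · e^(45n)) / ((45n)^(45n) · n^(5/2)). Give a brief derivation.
lim = 0

Stirling: (45n)! ~ sqrt(2π·45n) · (45n/e)^(45n). Hence
  (45n)! · e^(45n) / (45n)^(45n) ~ sqrt(2π·45n).
Dividing by n^(5/2): sqrt(2π·45n) / n^(5/2) = sqrt(2π·45) · n^((1−5)/2), so the expression behaves like sqrt(2π·45) · n^((1−5)/2) → 0.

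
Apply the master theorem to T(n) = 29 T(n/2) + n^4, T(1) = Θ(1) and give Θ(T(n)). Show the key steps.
T(n) = Θ(n^(log_2 29))

Master theorem: compare f(n) = n^4 to n^(log_2 29) where log_2 29 ≈ 4.858. Since 4 < log_2 29, we have f(n) = O(n^(log_2 29 − ε)) for some ε > 0 — Case 1. Hence T(n) = Θ(n^(log_2 29)).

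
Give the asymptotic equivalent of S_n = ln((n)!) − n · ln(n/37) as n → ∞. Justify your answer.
S_n ~ n · (ln 37 − 1) + O(ln n)

Stirling: ln((n)!) = n ln(n) − n + O(ln n).
  S_n = n ln(n) − n − n ln(n/37) + O(ln n)
      = n ln(n) − n ln n + n ln 37 − n + O(ln n)
      = n ln 37 − n + O(ln n)
      = n (ln 37 − 1) + O(ln n).
Numerically ln(37) − 1 ≈ 2.6109.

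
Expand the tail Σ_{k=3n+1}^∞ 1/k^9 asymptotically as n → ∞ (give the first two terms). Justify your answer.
Σ_{k>3n} 1/k^9 = 1/(8 · (3n)^8) − 1/(2 · (3n)^9) + O(1/(3n)^10)

Compare to the integral: ∫_{3n}^∞ x^(−9) dx = [−x^(−8)/8]_{3n}^∞ = 1/((9−1)·(3n)^8). The Euler-Maclaurin correction adds −f(3n)/2 = −1/(2·(3n)^9). Euler-Maclaurin then gives
  Σ_{k>3n} 1/k^9 = ∫_{3n}^∞ dx/x^9 − 1/(2·(3n)^9) + O(1/(3n)^10).
(Equivalently this is ζ(9) − Σ_{k≤3n} 1/k^9.)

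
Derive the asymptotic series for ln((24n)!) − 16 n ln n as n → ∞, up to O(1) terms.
ln((24n)!) − 16 n ln n = 8 n ln n + 24(ln 24 − 1) n + (1/2) ln(2π·24n) + O(1/n)

Stirling: ln((24n)!) = 24n ln(24n) − 24n + (1/2) ln(2π·24n) + O(1/n).
Expand 24n ln(24n) = 24n (ln n + ln 24) = 24n ln n + 24n ln 24.
Subtract 16n ln n: leading term is (24 − 16) n ln n = 8 n ln n. The next term is 24n ln 24 − 24n = 24(ln 24 − 1) n. Then the (1/2) ln(2π·24n) correction.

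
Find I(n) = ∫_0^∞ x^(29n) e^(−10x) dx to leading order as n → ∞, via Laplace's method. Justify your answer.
I(n) ~ (sqrt(2π·29n) / 10) · (29n/(10e))^(29n)

Write the integrand as exp(29n ln x − 10x) and set f(x) = 29n ln x − 10x. Then f'(x) = 29n/x − 10 = 0 at x* = 29n/10, and f''(x*) = −29n/x*^2 = −10^2/(29n). Laplace's method (interior maximum) gives
  I(n) ~ e^(f(x*)) · sqrt(2π / |f''(x*)|)
        = exp(29n ln(29n/10) − 29n) · sqrt(2π · 29n / 10^2)
        = (29n/10)^(29n) e^(−29n) · sqrt(2π·29n) / 10
        = (sqrt(2π·29n) / 10) · (29n/(10e))^(29n).
This matches Γ(29n+1)/10^(29n+1) with Stirling applied to Γ.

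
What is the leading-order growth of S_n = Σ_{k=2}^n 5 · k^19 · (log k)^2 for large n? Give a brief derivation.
S_n ~ n^20 · (log n)^2 / 4

By integral comparison, S_n = ∫_1^n 5 · x^19 · (log x)^2 dx + O(n^19 · (log n)^2). For the integral, the leading term of ∫_1^n x^19 (log x)^2 dx is n^20/20 · (log n)^2 (by repeated integration by parts; each step lowers the log-exponent and produces a relatively O(1/log n) correction). Hence S_n ~ n^20 · (log n)^2 / 4.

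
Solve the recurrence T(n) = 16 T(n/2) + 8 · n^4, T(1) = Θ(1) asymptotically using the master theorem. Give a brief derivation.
T(n) = Θ(n^4 log n)

log_2 16 = 4, and f(n) = 8 · n^4 = Θ(n^(log_2 16)). This is Case 2 of the master theorem: T(n) = Θ(f(n) · log n) = Θ(n^4 log n).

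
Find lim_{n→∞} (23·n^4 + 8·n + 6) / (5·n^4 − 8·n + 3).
lim = 23/5

For large n the leading n^4 terms dominate both numerator and denominator. Dividing top and bottom by n^4, every other term tends to 0, leaving 23/5.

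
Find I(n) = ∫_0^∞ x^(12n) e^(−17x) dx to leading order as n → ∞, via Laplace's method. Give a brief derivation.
I(n) ~ (sqrt(2π·12n) / 17) · (12n/(17e))^(12n)

Write the integrand as exp(12n ln x − 17x) and set f(x) = 12n ln x − 17x. Then f'(x) = 12n/x − 17 = 0 at x* = 12n/17, and f''(x*) = −12n/x*^2 = −17^2/(12n). Laplace's method (interior maximum) gives
  I(n) ~ e^(f(x*)) · sqrt(2π / |f''(x*)|)
        = exp(12n ln(12n/17) − 12n) · sqrt(2π · 12n / 17^2)
        = (12n/17)^(12n) e^(−12n) · sqrt(2π·12n) / 17
        = (sqrt(2π·12n) / 17) · (12n/(17e))^(12n).
This matches Γ(12n+1)/17^(12n+1) with Stirling applied to Γ.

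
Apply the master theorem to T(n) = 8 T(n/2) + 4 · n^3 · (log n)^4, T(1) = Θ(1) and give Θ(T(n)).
T(n) = Θ(n^3 · (log n)^5)

Here log_2 8 = 3 and f(n) = 4 · n^3 · (log n)^4 = Θ(n^(log_2 8) · (log n)^4). This is the extended Case 2 of the master theorem (f matches the critical exponent up to log factors), giving T(n) = Θ(n^(log_2 8) · (log n)^(4+1)) = Θ(n^3 · (log n)^5).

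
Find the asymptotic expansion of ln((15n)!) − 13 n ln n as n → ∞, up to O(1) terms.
ln((15n)!) − 13 n ln n = 2 n ln n + 15(ln 15 − 1) n + (1/2) ln(2π·15n) + O(1/n)

Stirling: ln((15n)!) = 15n ln(15n) − 15n + (1/2) ln(2π·15n) + O(1/n).
Expand 15n ln(15n) = 15n (ln n + ln 15) = 15n ln n + 15n ln 15.
Subtract 13n ln n: leading term is (15 − 13) n ln n = 2 n ln n. The next term is 15n ln 15 − 15n = 15(ln 15 − 1) n. Then the (1/2) ln(2π·15n) correction.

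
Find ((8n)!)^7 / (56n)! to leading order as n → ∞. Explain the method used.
((8n)!)^7/(56n)! ~ ((2π·8n)^(6/2) / sqrt(7)) · 7^(−7·8n)  →  0

Write N = 8n. Stirling: N! ~ sqrt(2π N)(N/e)^N and (7N)! ~ sqrt(2π·7N)·(7N/e)^(7N).
  (N!)^7/(7N)! ~ (2π N)^(7/2) (N/e)^(7N) / [sqrt(2π·7N) (7N/e)^(7N)]
     = (2π N)^(7/2) / sqrt(2π·7N) · (N/(7N))^(7N)
     = (2π N)^((7−1)/2) / sqrt(7) · 7^(−7N).
Since 7^7 > 1, the factor 7^(−7N) decays exponentially, so the ratio → 0. Substituting N = 8n gives the stated form.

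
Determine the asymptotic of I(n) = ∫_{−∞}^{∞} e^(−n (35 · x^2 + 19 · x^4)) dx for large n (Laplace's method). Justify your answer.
I(n) ~ sqrt(π/(35n))

φ(x) = 35 · x^2 + 19 · x^4 has its unique global minimum at x* = 0 (since φ'(x) = 70x + 76x^3 = 0 only at x = 0 for real x with both coefficients positive, and φ → ∞ as |x| → ∞). At x* = 0, φ(0) = 0 and φ''(0) = 70. Laplace's method then gives
  I(n) ~ sqrt(2π / (n · φ''(0))) · e^(−n φ(0)) = sqrt(2π / (70n)) = sqrt(π/(35n)).
The 19 · x^4 term contributes only at subleading order (an O(1/n) relative correction).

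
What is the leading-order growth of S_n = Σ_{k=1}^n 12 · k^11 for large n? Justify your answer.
S_n ~ n^12

By integral comparison (Euler-Maclaurin), Σ_{k=1}^n 12 · k^11 = 12 · ∫_0^n x^11 dx + O(n^11) = 12 · n^12/12 = n^12 + O(n^11). (Equivalently, Faulhaber's formula gives the same leading term.)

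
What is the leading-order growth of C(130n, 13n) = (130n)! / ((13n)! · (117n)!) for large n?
C(130n, 13n) ~ (10000000000/387420489)^(13n) · sqrt(5/(9π·13n))

Write N = 13n. Apply Stirling to each factorial:
  (10N)! ~ sqrt(2π·10N) · (10N/e)^(10N),
  N! ~ sqrt(2π N) · (N/e)^N,
  (9N)! ~ sqrt(2π·9N) · (9N/e)^(9N).
The exponential factors combine to (10N)^(10N) / (N^N · (9N)^(9N)) = 10^(10N)/9^(9N) = (10^10/9^9)^N = (10000000000/387420489)^N.
The square-root prefactors combine to sqrt(2π·10N) / (sqrt(2π N)·sqrt(2π·9N)) = sqrt(10 / (2π·9·N)) = sqrt(5/(9π·13n)).
Substituting N = 13n: C(130n, 13n) ~ (10000000000/387420489)^(13n) · sqrt(5/(9π·13n)).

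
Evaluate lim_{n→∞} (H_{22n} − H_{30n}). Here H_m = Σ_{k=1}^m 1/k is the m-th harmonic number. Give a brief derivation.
lim = ln(22/30) = ln(11/15)

Euler-Maclaurin gives H_m = ln m + γ + 1/(2m) + O(1/m^2). The γ and O(1/m) terms cancel in the difference:
  H_{22n} − H_{30n} = ln(22n) − ln(30n) + O(1/n) = ln(22/30) + O(1/n).
Hence the limit is ln(22/30) = ln(11/15).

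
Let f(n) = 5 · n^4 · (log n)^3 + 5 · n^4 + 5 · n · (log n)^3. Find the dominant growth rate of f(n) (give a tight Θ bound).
f(n) ∈ Θ(n^4 · (log n)^3)

Compare the terms by growth order. For large n, n^a · (log n)^b dominates n^a' · (log n)^b' iff a > a', or (a = a' and b > b'). Ranking the 3 terms shows the dominant one is 5 · n^4 · (log n)^3. Hence f(n) ∈ Θ(n^4 · (log n)^3).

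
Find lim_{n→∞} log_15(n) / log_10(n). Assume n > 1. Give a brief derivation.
lim = ln(10) / ln(15) = log_15(10)

Change of base: log_15(n) = ln n / ln 15 and log_10(n) = ln n / ln 10. The ratio is (ln n / ln 15) · (ln 10 / ln n) = ln 10 / ln 15, a constant independent of n. So the limit is ln 10 / ln 15 = log_15(10).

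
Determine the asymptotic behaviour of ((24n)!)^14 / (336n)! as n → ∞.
((24n)!)^14/(336n)! ~ ((2π·24n)^(13/2) / sqrt(14)) · 14^(−14·24n)  →  0

Write N = 24n. Stirling: N! ~ sqrt(2π N)(N/e)^N and (14N)! ~ sqrt(2π·14N)·(14N/e)^(14N).
  (N!)^14/(14N)! ~ (2π N)^(14/2) (N/e)^(14N) / [sqrt(2π·14N) (14N/e)^(14N)]
     = (2π N)^(14/2) / sqrt(2π·14N) · (N/(14N))^(14N)
     = (2π N)^((14−1)/2) / sqrt(14) · 14^(−14N).
Since 14^14 > 1, the factor 14^(−14N) decays exponentially, so the ratio → 0. Substituting N = 24n gives the stated form.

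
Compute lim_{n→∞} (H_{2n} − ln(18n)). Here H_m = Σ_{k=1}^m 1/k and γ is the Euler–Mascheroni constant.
lim = −ln 9 + γ

By Euler-Maclaurin, H_m = ln m + γ + O(1/m). So
  H_{2n} − ln(18n) = ln(2n) + γ − ln(18n) + O(1/n)
                       = ln(2/18) + γ + O(1/n).
Hence the limit is ln(2/18) + γ (= −ln 9).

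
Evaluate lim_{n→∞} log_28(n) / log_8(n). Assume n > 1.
lim = ln(8) / ln(28) = log_28(8)

Change of base: log_28(n) = ln n / ln 28 and log_8(n) = ln n / ln 8. The ratio is (ln n / ln 28) · (ln 8 / ln n) = ln 8 / ln 28, a constant independent of n. So the limit is ln 8 / ln 28 = log_28(8).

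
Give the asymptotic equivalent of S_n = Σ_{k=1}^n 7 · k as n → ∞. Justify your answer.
S_n ~ 7 · n^2 / 2

By integral comparison (Euler-Maclaurin), Σ_{k=1}^n 7 · k = 7 · ∫_0^n x^1 dx + O(n) = 7 · n^2/2 + O(n). (Equivalently, Faulhaber's formula gives the same leading term.)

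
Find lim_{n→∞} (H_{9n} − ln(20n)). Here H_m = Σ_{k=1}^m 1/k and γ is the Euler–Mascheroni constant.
lim = ln(9/20) + γ

By Euler-Maclaurin, H_m = ln m + γ + O(1/m). So
  H_{9n} − ln(20n) = ln(9n) + γ − ln(20n) + O(1/n)
                       = ln(9/20) + γ + O(1/n).
Hence the limit is ln(9/20) + γ.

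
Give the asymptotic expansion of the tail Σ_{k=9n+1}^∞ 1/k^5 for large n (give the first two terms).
Σ_{k>9n} 1/k^5 = 1/(4 · (9n)^4) − 1/(2 · (9n)^5) + O(1/(9n)^6)

Compare to the integral: ∫_{9n}^∞ x^(−5) dx = [−x^(−4)/4]_{9n}^∞ = 1/((5−1)·(9n)^4). The Euler-Maclaurin correction adds −f(9n)/2 = −1/(2·(9n)^5). Euler-Maclaurin then gives
  Σ_{k>9n} 1/k^5 = ∫_{9n}^∞ dx/x^5 − 1/(2·(9n)^5) + O(1/(9n)^6).
(Equivalently this is ζ(5) − Σ_{k≤9n} 1/k^5.)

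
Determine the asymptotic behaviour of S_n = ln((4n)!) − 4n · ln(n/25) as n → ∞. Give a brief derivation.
S_n ~ 4n · (ln 100 − 1) + O(ln n)

Stirling: ln((4n)!) = 4n ln(4n) − 4n + O(ln n).
  S_n = 4n ln(4n) − 4n − 4n ln(n/25) + O(ln n)
      = 4n ln(4n) − 4n ln n + 4n ln 25 − 4n + O(ln n)
      = 4n ln 4 + 4n ln 25 − 4n + O(ln n)
      = 4n (ln 100 − 1) + O(ln n).
Numerically ln(100) − 1 ≈ 3.6052.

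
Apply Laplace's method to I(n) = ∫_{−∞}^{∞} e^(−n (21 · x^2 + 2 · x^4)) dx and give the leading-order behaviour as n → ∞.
I(n) ~ sqrt(π/(21n))

φ(x) = 21 · x^2 + 2 · x^4 has its unique global minimum at x* = 0 (since φ'(x) = 42x + 8x^3 = 0 only at x = 0 for real x with both coefficients positive, and φ → ∞ as |x| → ∞). At x* = 0, φ(0) = 0 and φ''(0) = 42. Laplace's method then gives
  I(n) ~ sqrt(2π / (n · φ''(0))) · e^(−n φ(0)) = sqrt(2π / (42n)) = sqrt(π/(21n)).
The 2 · x^4 term contributes only at subleading order (an O(1/n) relative correction).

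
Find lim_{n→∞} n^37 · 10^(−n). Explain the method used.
lim = 0

Exponentials with base > 1 dominate every fixed polynomial: for any fixed c, n^c / 10^n → 0 as n → ∞ (e.g. by the ratio test, or by writing 10^n = e^(n ln 10) and noting e^(n ln 10) / n^c → ∞). Hence n^37 · 10^(−n) = n^37 / 10^n → 0.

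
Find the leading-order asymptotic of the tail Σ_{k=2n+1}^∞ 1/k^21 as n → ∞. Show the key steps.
Σ_{k>2n} 1/k^21 ~ 1/(20 · (2n)^20)

Compare to the integral: ∫_{2n}^∞ x^(−21) dx = [−x^(−20)/20]_{2n}^∞ = 1/((21−1)·(2n)^20). Euler-Maclaurin then gives
  Σ_{k>2n} 1/k^21 = ∫_{2n}^∞ dx/x^21 − 1/(2·(2n)^21) + O(1/(2n)^22).
(Equivalently this is ζ(21) − Σ_{k≤2n} 1/k^21.)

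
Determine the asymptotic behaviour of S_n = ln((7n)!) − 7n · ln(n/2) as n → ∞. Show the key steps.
S_n ~ 7n · (ln 14 − 1) + O(ln n)

Stirling: ln((7n)!) = 7n ln(7n) − 7n + O(ln n).
  S_n = 7n ln(7n) − 7n − 7n ln(n/2) + O(ln n)
      = 7n ln(7n) − 7n ln n + 7n ln 2 − 7n + O(ln n)
      = 7n ln 7 + 7n ln 2 − 7n + O(ln n)
      = 7n (ln 14 − 1) + O(ln n).
Numerically ln(14) − 1 ≈ 1.6391.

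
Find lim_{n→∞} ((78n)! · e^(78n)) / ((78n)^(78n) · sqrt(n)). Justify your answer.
lim = sqrt(2π·78)

Stirling: (78n)! ~ sqrt(2π·78n) · (78n/e)^(78n). Hence
  (78n)! · e^(78n) / (78n)^(78n) ~ sqrt(2π·78n).
Dividing by sqrt(n): sqrt(2π·78n) / sqrt(n) = sqrt(2π·78) · n^((1−1)/2), so the limit is sqrt(2π·78).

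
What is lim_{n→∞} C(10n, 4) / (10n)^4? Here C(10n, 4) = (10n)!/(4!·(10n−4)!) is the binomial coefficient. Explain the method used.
lim = 1/4! = 1/24

With N = 10n → ∞: C(N, 4) / N^4 = [N(N−1)…(N−3)] / (4! · N^4) = (1/4!) · 1 · (1 − 1/(10n)) · (1 − 2/(10n)) · (1 − 3/(10n)). Each factor → 1 as N → ∞, so the limit is 1/4! = 1/24.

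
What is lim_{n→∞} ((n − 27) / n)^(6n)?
lim = e^(−162)

Rewrite as (1 − 27/n)^(6n). By the standard limit (1 + x/n)^n → e^x, we have (1 − 27/n)^n → e^(−27), and raising to the 6th power gives e^(−162).
More precisely, ln[(1 − 27/n)^(6n)] = 6n · ln(1 − 27/n) = 6n · (-27/n + O(1/n^2)) = -162 + O(1/n) → -162.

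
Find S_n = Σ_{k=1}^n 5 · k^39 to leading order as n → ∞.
S_n ~ n^40 / 8

By integral comparison (Euler-Maclaurin), Σ_{k=1}^n 5 · k^39 = 5 · ∫_0^n x^39 dx + O(n^39) = 5 · n^40/40 = n^40 / 8 + O(n^39). (Equivalently, Faulhaber's formula gives the same leading term.)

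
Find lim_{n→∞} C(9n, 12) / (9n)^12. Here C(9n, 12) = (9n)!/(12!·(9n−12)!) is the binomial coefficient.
lim = 1/12! = 1/479001600

With N = 9n → ∞: C(N, 12) / N^12 = [N(N−1)…(N−11)] / (12! · N^12) = (1/12!) · 1 · (1 − 1/(9n)) · … · (1 − 11/(9n)). Each factor → 1 as N → ∞, so the limit is 1/12! = 1/479001600.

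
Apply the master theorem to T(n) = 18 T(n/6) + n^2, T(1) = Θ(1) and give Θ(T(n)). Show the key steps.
T(n) = Θ(n^2)

log_6 18 ≈ 1.613. f(n) = n^2 dominates n^(log_6 18) since 2 > 1.613, and the regularity condition a·f(n/b) = 18·(n/6)^2 = (18/36)·n^2 ≤ c·f(n) holds with c = 18/36 ≈ 0.5 < 1. So this is Case 3: T(n) = Θ(f(n)) = Θ(n^2).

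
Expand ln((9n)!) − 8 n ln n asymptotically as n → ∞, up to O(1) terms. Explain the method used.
ln((9n)!) − 8 n ln n = n ln n + 9(ln 9 − 1) n + (1/2) ln(2π·9n) + O(1/n)

Stirling: ln((9n)!) = 9n ln(9n) − 9n + (1/2) ln(2π·9n) + O(1/n).
Expand 9n ln(9n) = 9n (ln n + ln 9) = 9n ln n + 9n ln 9.
Subtract 8n ln n: leading term is (9 − 8) n ln n = n ln n. The next term is 9n ln 9 − 9n = 9(ln 9 − 1) n. Then the (1/2) ln(2π·9n) correction.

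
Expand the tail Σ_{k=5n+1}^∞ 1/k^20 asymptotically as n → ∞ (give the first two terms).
Σ_{k>5n} 1/k^20 = 1/(19 · (5n)^19) − 1/(2 · (5n)^20) + O(1/(5n)^21)

Compare to the integral: ∫_{5n}^∞ x^(−20) dx = [−x^(−19)/19]_{5n}^∞ = 1/((20−1)·(5n)^19). The Euler-Maclaurin correction adds −f(5n)/2 = −1/(2·(5n)^20). Euler-Maclaurin then gives
  Σ_{k>5n} 1/k^20 = ∫_{5n}^∞ dx/x^20 − 1/(2·(5n)^20) + O(1/(5n)^21).
(Equivalently this is ζ(20) − Σ_{k≤5n} 1/k^20.)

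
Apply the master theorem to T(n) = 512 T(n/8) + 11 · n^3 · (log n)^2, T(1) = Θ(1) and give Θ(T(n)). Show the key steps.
T(n) = Θ(n^3 · (log n)^3)

Here log_8 512 = 3 and f(n) = 11 · n^3 · (log n)^2 = Θ(n^(log_8 512) · (log n)^2). This is the extended Case 2 of the master theorem (f matches the critical exponent up to log factors), giving T(n) = Θ(n^(log_8 512) · (log n)^(2+1)) = Θ(n^3 · (log n)^3).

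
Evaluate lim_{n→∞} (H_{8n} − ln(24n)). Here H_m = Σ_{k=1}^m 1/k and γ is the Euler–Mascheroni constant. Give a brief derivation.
lim = −ln 3 + γ

By Euler-Maclaurin, H_m = ln m + γ + O(1/m). So
  H_{8n} − ln(24n) = ln(8n) + γ − ln(24n) + O(1/n)
                       = ln(8/24) + γ + O(1/n).
Hence the limit is ln(8/24) + γ (= −ln 3).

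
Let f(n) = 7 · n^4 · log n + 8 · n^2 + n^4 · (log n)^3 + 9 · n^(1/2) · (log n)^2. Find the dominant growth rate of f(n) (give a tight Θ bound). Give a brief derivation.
f(n) ∈ Θ(n^4 · (log n)^3)

Compare the terms by growth order. For large n, n^a · (log n)^b dominates n^a' · (log n)^b' iff a > a', or (a = a' and b > b'). Ranking the 4 terms shows the dominant one is n^4 · (log n)^3. Hence f(n) ∈ Θ(n^4 · (log n)^3).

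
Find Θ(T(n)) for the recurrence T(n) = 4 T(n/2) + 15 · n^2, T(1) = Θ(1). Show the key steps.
T(n) = Θ(n^2 log n)

log_2 4 = 2, and f(n) = 15 · n^2 = Θ(n^(log_2 4)). This is Case 2 of the master theorem: T(n) = Θ(f(n) · log n) = Θ(n^2 log n).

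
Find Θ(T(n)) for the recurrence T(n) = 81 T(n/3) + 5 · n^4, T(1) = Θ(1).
T(n) = Θ(n^4 log n)

log_3 81 = 4, and f(n) = 5 · n^4 = Θ(n^(log_3 81)). This is Case 2 of the master theorem: T(n) = Θ(f(n) · log n) = Θ(n^4 log n).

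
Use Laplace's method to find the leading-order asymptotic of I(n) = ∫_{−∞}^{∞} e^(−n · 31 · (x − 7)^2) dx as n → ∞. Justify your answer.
I(n) = sqrt(π/(31n))

Here φ(x) = 31 · (x − 7)^2 has its unique minimum at x* = 7 with φ(x*) = 0 and φ''(x*) = 62. Laplace's method gives
  I(n) ~ e^(−n φ(x*)) · sqrt(2π / (n · φ''(x*))) = sqrt(2π / (62n)) = sqrt(π/(31n)).
This is exact: substituting u = (x − 7)·sqrt(31n) gives I(n) = (1/sqrt(31n)) ∫_{−∞}^{∞} e^(−u^2) du = sqrt(π/(31n)).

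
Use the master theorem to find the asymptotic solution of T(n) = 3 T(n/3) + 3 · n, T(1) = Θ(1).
T(n) = Θ(n log n)

log_3 3 = 1, and f(n) = 3 · n = Θ(n^(log_3 3)). This is Case 2 of the master theorem: T(n) = Θ(f(n) · log n) = Θ(n log n).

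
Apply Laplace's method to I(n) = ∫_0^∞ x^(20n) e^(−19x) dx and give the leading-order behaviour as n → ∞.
I(n) ~ (sqrt(2π·20n) / 19) · (20n/(19e))^(20n)

Write the integrand as exp(20n ln x − 19x) and set f(x) = 20n ln x − 19x. Then f'(x) = 20n/x − 19 = 0 at x* = 20n/19, and f''(x*) = −20n/x*^2 = −19^2/(20n). Laplace's method (interior maximum) gives
  I(n) ~ e^(f(x*)) · sqrt(2π / |f''(x*)|)
        = exp(20n ln(20n/19) − 20n) · sqrt(2π · 20n / 19^2)
        = (20n/19)^(20n) e^(−20n) · sqrt(2π·20n) / 19
        = (sqrt(2π·20n) / 19) · (20n/(19e))^(20n).
This matches Γ(20n+1)/19^(20n+1) with Stirling applied to Γ.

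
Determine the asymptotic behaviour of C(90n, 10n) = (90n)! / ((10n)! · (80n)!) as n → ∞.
C(90n, 10n) ~ (387420489/16777216)^(10n) · sqrt(9/(16π·10n))

Write N = 10n. Apply Stirling to each factorial:
  (9N)! ~ sqrt(2π·9N) · (9N/e)^(9N),
  N! ~ sqrt(2π N) · (N/e)^N,
  (8N)! ~ sqrt(2π·8N) · (8N/e)^(8N).
The exponential factors combine to (9N)^(9N) / (N^N · (8N)^(8N)) = 9^(9N)/8^(8N) = (9^9/8^8)^N = (387420489/16777216)^N.
The square-root prefactors combine to sqrt(2π·9N) / (sqrt(2π N)·sqrt(2π·8N)) = sqrt(9 / (2π·8·N)) = sqrt(9/(16π·10n)).
Substituting N = 10n: C(90n, 10n) ~ (387420489/16777216)^(10n) · sqrt(9/(16π·10n)).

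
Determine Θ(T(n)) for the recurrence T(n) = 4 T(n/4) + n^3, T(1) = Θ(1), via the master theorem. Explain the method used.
T(n) = Θ(n^3)

log_4 4 ≈ 1.000. f(n) = n^3 dominates n^(log_4 4) since 3 > 1.000, and the regularity condition a·f(n/b) = 4·(n/4)^3 = (4/64)·n^3 ≤ c·f(n) holds with c = 4/64 ≈ 0.0625 < 1. So this is Case 3: T(n) = Θ(f(n)) = Θ(n^3).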